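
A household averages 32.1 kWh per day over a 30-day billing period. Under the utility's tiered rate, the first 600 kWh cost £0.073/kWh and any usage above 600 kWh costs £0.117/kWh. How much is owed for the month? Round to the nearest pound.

£86

Usage = 32.1 kWh/day × 30 days = 963 kWh
First 600 kWh × £0.073 = £43.80
Remaining 363 kWh × £0.117 = £42.47
Total = £86.27 ≈ £86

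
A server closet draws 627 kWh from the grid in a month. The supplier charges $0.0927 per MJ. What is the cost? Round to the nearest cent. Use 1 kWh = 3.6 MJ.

$209.24

627 kWh × (3.6 MJ/kWh) = 2,257 MJ
Cost = 2,257 MJ × $0.0927/MJ = $209.24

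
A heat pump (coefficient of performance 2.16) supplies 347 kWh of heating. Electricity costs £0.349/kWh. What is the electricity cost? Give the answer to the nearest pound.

Electrical input = 347 kWh / 2.16 = 160.6 kWh
Cost = 160.6 × £0.349/kWh = £56.07 ≈ £56

£56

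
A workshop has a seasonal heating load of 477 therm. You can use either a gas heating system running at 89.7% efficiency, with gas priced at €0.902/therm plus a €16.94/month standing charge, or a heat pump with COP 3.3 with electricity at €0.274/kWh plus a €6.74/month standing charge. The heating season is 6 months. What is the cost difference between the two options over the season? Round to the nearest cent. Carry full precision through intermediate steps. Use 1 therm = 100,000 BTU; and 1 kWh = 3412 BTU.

€619.91

Heat load = 477 therm × 100,000 = 47,700,000 BTU
Gas: input = 47,700,000 / 0.897 = 53,177,258 BTU = 531.8 therm → 531.8 × €0.902 = €479.66; + 6 × €16.94 standing = €581.30
Heat pump: 47,700,000 BTU / 3412 = 13,980 kWh heat; / 3.3 = 4,236 kWh in → × €0.274 = €1,160.77; + 6 × €6.74 standing = €1,201.21
Difference = |€581.30 − €1,201.21| = €619.91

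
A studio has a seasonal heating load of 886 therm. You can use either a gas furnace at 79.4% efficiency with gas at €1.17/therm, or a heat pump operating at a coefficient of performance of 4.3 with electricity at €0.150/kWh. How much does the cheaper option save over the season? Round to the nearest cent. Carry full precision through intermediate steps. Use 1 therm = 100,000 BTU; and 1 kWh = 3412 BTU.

Heat load = 886 therm × 100,000 = 88,600,000 BTU
Gas: input = 88,600,000 / 0.794 = 111,586,902 BTU = 1,116 therm → 1,116 × €1.17 = €1,305.57
Heat pump: 88,600,000 BTU / 3412 = 25,970 kWh heat; / 4.3 = 6,039 kWh in → × €0.150 = €905.83
Difference = |€1,305.57 − €905.83| = €399.74

€399.74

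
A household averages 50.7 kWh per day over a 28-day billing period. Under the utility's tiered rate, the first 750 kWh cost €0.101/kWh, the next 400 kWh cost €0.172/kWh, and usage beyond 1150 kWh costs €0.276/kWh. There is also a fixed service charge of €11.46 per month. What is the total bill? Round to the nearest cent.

Usage = 50.7 kWh/day × 28 days = 1419.6 kWh
First 750 kWh × €0.101 = €75.75
Next 400 kWh × €0.172 = €68.80
Remaining 269.6 kWh × €0.276 = €74.41
Energy charge = €218.96; + service €11.46 = €230.42

€230.42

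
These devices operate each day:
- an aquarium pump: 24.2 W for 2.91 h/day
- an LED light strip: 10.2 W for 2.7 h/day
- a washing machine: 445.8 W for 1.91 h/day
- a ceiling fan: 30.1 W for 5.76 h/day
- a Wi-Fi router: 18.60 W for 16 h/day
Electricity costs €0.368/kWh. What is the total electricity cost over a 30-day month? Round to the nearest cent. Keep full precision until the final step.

aquarium pump: 24.2 W × 2.91 h × 30 d = 2,113 Wh = 2.113 kWh
LED light strip: 10.2 W × 2.7 h × 30 d = 826 Wh = 0.8262 kWh
washing machine: 445.8 W × 1.91 h × 30 d = 25,544 Wh = 25.54 kWh
ceiling fan: 30.1 W × 5.76 h × 30 d = 5,201 Wh = 5.201 kWh
Wi-Fi router: 18.60 W × 16 h × 30 d = 8,928 Wh = 8.928 kWh
Total energy = 2.113 + 0.8262 + 25.54 + 5.201 + 8.928 = 42.61 kWh
Cost = 42.61 kWh × €0.368 = €15.68

€15.68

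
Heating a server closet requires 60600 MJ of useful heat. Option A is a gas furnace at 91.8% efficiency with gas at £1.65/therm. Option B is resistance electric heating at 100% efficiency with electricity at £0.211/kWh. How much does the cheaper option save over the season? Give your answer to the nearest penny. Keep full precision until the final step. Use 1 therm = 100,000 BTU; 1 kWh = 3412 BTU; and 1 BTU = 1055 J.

£2519.74

Heat load = 60600 MJ = 60,600,000,000 J / 1055 = 57,440,758 BTU
Gas: input = 57,440,758 / 0.918 = 62,571,632 BTU = 625.7 therm → 625.7 × £1.65 = £1,032.43
Electric: 57,440,758 BTU / 3412 = 16,830 kWh → × £0.211 = £3,552.17
Difference = |£1,032.43 − £3,552.17| = £2,519.74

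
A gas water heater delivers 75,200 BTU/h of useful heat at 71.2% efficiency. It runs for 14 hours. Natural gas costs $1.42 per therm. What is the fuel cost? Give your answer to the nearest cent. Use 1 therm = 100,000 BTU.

Heat delivered = 75,200 BTU/h × 14 h = 1,052,800 BTU
Gas input = 1,052,800 / 0.712 = 1,478,652 BTU
= 1,478,652 / 100,000 = 14.79 therm
Cost = 14.79 × $1.42/therm = $21.00

$21.00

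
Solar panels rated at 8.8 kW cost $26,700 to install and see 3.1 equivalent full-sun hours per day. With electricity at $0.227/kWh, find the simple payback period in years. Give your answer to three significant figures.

Daily generation = 8.8 kW × 3.1 h = 27.28 kWh
Annual generation = 27.28 × 365 = 9957.2 kWh
Annual savings = 9957.2 × $0.227 = $2,260.28
Payback = $26,700 / $2,260.28 = 11.8 years

11.8 years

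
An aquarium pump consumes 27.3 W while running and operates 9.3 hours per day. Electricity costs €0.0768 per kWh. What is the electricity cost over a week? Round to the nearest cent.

Energy = 27.3 W × 9.3 h/day × 7 days = 1,777 Wh = 1.777 kWh
Cost = 1.777 kWh × €0.0768/kWh = €0.14

€0.14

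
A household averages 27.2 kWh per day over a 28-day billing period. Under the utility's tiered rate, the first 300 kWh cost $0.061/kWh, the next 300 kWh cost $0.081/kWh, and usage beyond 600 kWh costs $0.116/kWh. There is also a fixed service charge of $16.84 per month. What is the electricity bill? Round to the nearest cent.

$78.19

Usage = 27.2 kWh/day × 28 days = 761.6 kWh
First 300 kWh × $0.061 = $18.30
Next 300 kWh × $0.081 = $24.30
Remaining 161.6 kWh × $0.116 = $18.75
Energy charge = $61.35; + service $16.84 = $78.19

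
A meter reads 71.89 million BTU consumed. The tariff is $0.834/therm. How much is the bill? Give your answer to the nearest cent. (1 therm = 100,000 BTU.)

$599.56

71.89 million BTU × (10 therm/million BTU) = 718.9 therm
Cost = 718.9 therm × $0.834/therm = $599.56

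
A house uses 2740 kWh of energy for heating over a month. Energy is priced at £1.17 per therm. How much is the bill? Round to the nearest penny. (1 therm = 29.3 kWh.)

2740 kWh × (0.03413 therm/kWh) = 93.52 therm
Cost = 93.52 therm × £1.17/therm = £109.41

£109.41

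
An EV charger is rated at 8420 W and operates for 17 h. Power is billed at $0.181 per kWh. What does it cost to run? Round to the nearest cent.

Energy = 8420 W × 17 h = 143,140 Wh = 143.1 kWh
Cost = 143.1 kWh × $0.181/kWh = $25.91

$25.91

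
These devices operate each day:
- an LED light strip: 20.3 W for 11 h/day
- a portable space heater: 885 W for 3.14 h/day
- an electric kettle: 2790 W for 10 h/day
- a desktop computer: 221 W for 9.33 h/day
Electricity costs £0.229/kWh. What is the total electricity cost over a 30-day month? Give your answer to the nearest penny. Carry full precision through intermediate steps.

£226.46

LED light strip: 20.3 W × 11 h × 30 d = 6,699 Wh = 6.699 kWh
portable space heater: 885 W × 3.14 h × 30 d = 83,367 Wh = 83.37 kWh
electric kettle: 2790 W × 10 h × 30 d = 837,000 Wh = 837 kWh
desktop computer: 221 W × 9.33 h × 30 d = 61,858 Wh = 61.86 kWh
Total energy = 6.699 + 83.37 + 837 + 61.86 = 988.9 kWh
Cost = 988.9 kWh × £0.229 = £226.46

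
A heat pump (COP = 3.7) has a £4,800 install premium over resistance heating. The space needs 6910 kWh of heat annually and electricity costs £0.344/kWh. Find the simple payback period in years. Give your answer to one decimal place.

2.8 years

Resistance: 6910 kWh × £0.344 = £2,377.04/yr
Heat pump: 6910 / 3.7 = 1868 kWh in → × £0.344 = £642.44/yr
Annual savings = £1,734.60
Payback = £4,800 / £1,734.60 = 2.77 years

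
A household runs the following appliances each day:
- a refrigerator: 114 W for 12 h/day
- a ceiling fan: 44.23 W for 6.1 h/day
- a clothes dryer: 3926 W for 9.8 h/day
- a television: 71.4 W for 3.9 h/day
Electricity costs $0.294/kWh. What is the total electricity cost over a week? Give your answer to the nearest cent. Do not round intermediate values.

$83.12

refrigerator: 114 W × 12 h × 7 d = 9,576 Wh = 9.576 kWh
ceiling fan: 44.23 W × 6.1 h × 7 d = 1,889 Wh = 1.889 kWh
clothes dryer: 3926 W × 9.8 h × 7 d = 269,324 Wh = 269.3 kWh
television: 71.4 W × 3.9 h × 7 d = 1,949 Wh = 1.949 kWh
Total energy = 9.576 + 1.889 + 269.3 + 1.949 = 282.7 kWh
Cost = 282.7 kWh × $0.294 = $83.12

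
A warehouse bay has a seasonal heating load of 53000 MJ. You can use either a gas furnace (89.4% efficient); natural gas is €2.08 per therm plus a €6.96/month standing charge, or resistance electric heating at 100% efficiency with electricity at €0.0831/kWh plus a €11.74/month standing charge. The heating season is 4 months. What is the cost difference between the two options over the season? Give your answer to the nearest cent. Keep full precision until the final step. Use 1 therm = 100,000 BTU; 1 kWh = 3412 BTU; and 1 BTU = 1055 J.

€73.83

Heat load = 53000 MJ = 53,000,000,000 J / 1055 = 50,236,967 BTU
Gas: input = 50,236,967 / 0.894 = 56,193,475 BTU = 561.9 therm → 561.9 × €2.08 = €1,168.82; + 4 × €6.96 standing = €1,196.66
Electric: 50,236,967 BTU / 3412 = 14,720 kWh → × €0.0831 = €1,223.53; + 4 × €11.74 standing = €1,270.49
Difference = |€1,196.66 − €1,270.49| = €73.83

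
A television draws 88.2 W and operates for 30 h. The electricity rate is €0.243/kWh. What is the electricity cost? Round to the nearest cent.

€0.64

Energy = 88.2 W × 30 h = 2,646 Wh = 2.646 kWh
Cost = 2.646 kWh × €0.243/kWh = €0.64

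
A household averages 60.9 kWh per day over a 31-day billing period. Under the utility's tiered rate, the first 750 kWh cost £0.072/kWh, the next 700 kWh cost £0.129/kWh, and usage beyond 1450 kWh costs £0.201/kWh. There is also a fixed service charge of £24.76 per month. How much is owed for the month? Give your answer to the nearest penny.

£257.08

Usage = 60.9 kWh/day × 31 days = 1887.9 kWh
First 750 kWh × £0.072 = £54.00
Next 700 kWh × £0.129 = £90.30
Remaining 437.9 kWh × £0.201 = £88.02
Energy charge = £232.32; + service £24.76 = £257.08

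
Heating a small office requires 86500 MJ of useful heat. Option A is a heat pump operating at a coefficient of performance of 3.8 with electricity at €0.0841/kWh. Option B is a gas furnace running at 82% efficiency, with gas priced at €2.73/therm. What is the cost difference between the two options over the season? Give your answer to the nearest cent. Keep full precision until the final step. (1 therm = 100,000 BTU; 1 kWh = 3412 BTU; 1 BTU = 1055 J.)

Heat load = 86500 MJ = 86,500,000,000 J / 1055 = 81,990,521 BTU
Gas: input = 81,990,521 / 0.82 = 99,988,441 BTU = 999.9 therm → 999.9 × €2.73 = €2,729.68
Heat pump: 81,990,521 BTU / 3412 = 24,030 kWh heat; / 3.8 = 6,324 kWh in → × €0.0841 = €531.82
Difference = |€2,729.68 − €531.82| = €2,197.86

€2197.86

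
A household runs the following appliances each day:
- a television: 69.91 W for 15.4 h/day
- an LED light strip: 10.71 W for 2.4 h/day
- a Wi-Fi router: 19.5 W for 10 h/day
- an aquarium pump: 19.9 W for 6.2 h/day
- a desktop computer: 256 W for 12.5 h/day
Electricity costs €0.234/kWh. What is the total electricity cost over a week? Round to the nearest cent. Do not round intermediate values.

television: 69.91 W × 15.4 h × 7 d = 7,536 Wh = 7.536 kWh
LED light strip: 10.71 W × 2.4 h × 7 d = 180 Wh = 0.1799 kWh
Wi-Fi router: 19.5 W × 10 h × 7 d = 1,365 Wh = 1.365 kWh
aquarium pump: 19.9 W × 6.2 h × 7 d = 864 Wh = 0.8637 kWh
desktop computer: 256 W × 12.5 h × 7 d = 22,400 Wh = 22.4 kWh
Total energy = 7.536 + 0.1799 + 1.365 + 0.8637 + 22.4 = 32.34 kWh
Cost = 32.34 kWh × €0.234 = €7.57

€7.57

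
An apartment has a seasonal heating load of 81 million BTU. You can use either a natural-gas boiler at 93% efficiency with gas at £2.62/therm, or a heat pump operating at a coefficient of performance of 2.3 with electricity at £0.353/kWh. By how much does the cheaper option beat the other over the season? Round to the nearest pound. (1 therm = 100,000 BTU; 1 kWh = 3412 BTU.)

Heat load = 81 × 10⁶ BTU = 81,000,000 BTU
Gas: input = 81,000,000 / 0.93 = 87,096,774 BTU = 871 therm → 871 × £2.62 = £2,281.94
Heat pump: 81,000,000 BTU / 3412 = 23,740 kWh heat; / 2.3 = 10,320 kWh in → × £0.353 = £3,643.53
Difference = |£2,281.94 − £3,643.53| = £1,361.60 ≈ £1362

£1362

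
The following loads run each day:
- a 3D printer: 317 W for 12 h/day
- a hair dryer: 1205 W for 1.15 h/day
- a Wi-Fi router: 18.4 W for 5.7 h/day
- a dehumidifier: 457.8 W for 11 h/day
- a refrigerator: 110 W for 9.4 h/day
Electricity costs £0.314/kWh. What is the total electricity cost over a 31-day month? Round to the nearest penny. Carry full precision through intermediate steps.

£110.62

3D printer: 317 W × 12 h × 31 d = 117,924 Wh = 117.9 kWh
hair dryer: 1205 W × 1.15 h × 31 d = 42,958 Wh = 42.96 kWh
Wi-Fi router: 18.4 W × 5.7 h × 31 d = 3,251 Wh = 3.251 kWh
dehumidifier: 457.8 W × 11 h × 31 d = 156,110 Wh = 156.1 kWh
refrigerator: 110 W × 9.4 h × 31 d = 32,054 Wh = 32.05 kWh
Total energy = 117.9 + 42.96 + 3.251 + 156.1 + 32.05 = 352.3 kWh
Cost = 352.3 kWh × £0.314 = £110.62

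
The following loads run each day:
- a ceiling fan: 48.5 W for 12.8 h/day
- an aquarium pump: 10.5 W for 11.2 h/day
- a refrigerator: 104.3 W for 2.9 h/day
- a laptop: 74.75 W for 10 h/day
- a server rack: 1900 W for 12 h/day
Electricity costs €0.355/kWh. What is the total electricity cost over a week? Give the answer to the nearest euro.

ceiling fan: 48.5 W × 12.8 h × 7 d = 4,346 Wh = 4.346 kWh
aquarium pump: 10.5 W × 11.2 h × 7 d = 823 Wh = 0.8232 kWh
refrigerator: 104.3 W × 2.9 h × 7 d = 2,117 Wh = 2.117 kWh
laptop: 74.75 W × 10 h × 7 d = 5,232 Wh = 5.232 kWh
server rack: 1900 W × 12 h × 7 d = 159,600 Wh = 159.6 kWh
Total energy = 4.346 + 0.8232 + 2.117 + 5.232 + 159.6 = 172.1 kWh
Cost = 172.1 kWh × €0.355 = €61.10 ≈ €61

€61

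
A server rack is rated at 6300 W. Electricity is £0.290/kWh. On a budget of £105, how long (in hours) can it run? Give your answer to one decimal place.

Energy budget = £105 / £0.290 per kWh = 362.1 kWh = 362,069 Wh
Runtime = 362,069 Wh / 6300 W = 57.47 h

57.5 h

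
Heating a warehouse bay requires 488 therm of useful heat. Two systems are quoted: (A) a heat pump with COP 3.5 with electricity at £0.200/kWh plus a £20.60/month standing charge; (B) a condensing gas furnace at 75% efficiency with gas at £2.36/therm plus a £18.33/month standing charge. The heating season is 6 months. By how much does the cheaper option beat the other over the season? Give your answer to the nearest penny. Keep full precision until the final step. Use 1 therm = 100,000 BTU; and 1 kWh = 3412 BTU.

Heat load = 488 therm × 100,000 = 48,800,000 BTU
Gas: input = 48,800,000 / 0.75 = 65,066,667 BTU = 650.7 therm → 650.7 × £2.36 = £1,535.57; + 6 × £18.33 standing = £1,645.55
Heat pump: 48,800,000 BTU / 3412 = 14,300 kWh heat; / 3.5 = 4,086 kWh in → × £0.200 = £817.28; + 6 × £20.60 standing = £940.88
Difference = |£1,645.55 − £940.88| = £704.67

£704.67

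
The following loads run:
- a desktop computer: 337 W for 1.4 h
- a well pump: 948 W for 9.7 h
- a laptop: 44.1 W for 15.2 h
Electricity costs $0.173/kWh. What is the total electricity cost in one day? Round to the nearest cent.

desktop computer: 337 W × 1.4 h = 472 Wh = 0.4718 kWh
well pump: 948 W × 9.7 h = 9,196 Wh = 9.196 kWh
laptop: 44.1 W × 15.2 h = 670 Wh = 0.6703 kWh
Total energy = 0.4718 + 9.196 + 0.6703 = 10.34 kWh
Cost = 10.34 kWh × $0.173 = $1.79

$1.79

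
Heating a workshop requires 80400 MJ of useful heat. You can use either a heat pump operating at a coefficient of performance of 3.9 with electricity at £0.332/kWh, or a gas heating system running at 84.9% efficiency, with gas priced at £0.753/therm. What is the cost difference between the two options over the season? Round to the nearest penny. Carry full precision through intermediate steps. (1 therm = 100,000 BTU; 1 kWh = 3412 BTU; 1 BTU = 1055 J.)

£1225.46

Heat load = 80400 MJ = 80,400,000,000 J / 1055 = 76,208,531 BTU
Gas: input = 76,208,531 / 0.849 = 89,762,698 BTU = 897.6 therm → 897.6 × £0.753 = £675.91
Heat pump: 76,208,531 BTU / 3412 = 22,340 kWh heat; / 3.9 = 5,727 kWh in → × £0.332 = £1,901.38
Difference = |£675.91 − £1,901.38| = £1,225.46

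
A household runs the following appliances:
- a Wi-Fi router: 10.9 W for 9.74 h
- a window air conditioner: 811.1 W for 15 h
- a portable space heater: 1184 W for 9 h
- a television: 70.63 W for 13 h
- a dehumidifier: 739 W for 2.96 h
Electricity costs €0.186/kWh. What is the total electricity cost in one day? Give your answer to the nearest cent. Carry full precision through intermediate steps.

€4.84

Wi-Fi router: 10.9 W × 9.74 h = 106 Wh = 0.1062 kWh
window air conditioner: 811.1 W × 15 h = 12,166 Wh = 12.17 kWh
portable space heater: 1184 W × 9 h = 10,656 Wh = 10.66 kWh
television: 70.63 W × 13 h = 918 Wh = 0.9182 kWh
dehumidifier: 739 W × 2.96 h = 2,187 Wh = 2.187 kWh
Total energy = 0.1062 + 12.17 + 10.66 + 0.9182 + 2.187 = 26.03 kWh
Cost = 26.03 kWh × €0.186 = €4.84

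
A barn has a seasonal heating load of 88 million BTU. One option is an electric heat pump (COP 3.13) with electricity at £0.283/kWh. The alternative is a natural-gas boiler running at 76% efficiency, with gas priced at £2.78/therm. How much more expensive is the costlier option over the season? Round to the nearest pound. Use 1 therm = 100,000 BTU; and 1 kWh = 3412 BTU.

£887

Heat load = 88 × 10⁶ BTU = 88,000,000 BTU
Gas: input = 88,000,000 / 0.76 = 115,789,474 BTU = 1,158 therm → 1,158 × £2.78 = £3,218.95
Heat pump: 88,000,000 BTU / 3412 = 25,790 kWh heat; / 3.13 = 8,240 kWh in → × £0.283 = £2,331.93
Difference = |£3,218.95 − £2,331.93| = £887.02 ≈ £887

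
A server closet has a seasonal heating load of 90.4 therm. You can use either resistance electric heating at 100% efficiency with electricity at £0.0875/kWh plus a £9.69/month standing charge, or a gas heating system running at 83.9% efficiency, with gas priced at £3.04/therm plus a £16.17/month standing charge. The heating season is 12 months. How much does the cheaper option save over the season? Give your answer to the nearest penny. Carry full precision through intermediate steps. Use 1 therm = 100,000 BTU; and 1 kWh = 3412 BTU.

£173.48

Heat load = 90.4 therm × 100,000 = 9,040,000 BTU
Gas: input = 9,040,000 / 0.839 = 10,774,732 BTU = 107.7 therm → 107.7 × £3.04 = £327.55; + 12 × £16.17 standing = £521.59
Electric: 9,040,000 BTU / 3412 = 2,649 kWh → × £0.0875 = £231.83; + 12 × £9.69 standing = £348.11
Difference = |£521.59 − £348.11| = £173.48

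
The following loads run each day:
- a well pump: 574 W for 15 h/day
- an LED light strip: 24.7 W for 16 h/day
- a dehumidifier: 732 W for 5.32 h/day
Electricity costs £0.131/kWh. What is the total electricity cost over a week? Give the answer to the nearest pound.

£12

well pump: 574 W × 15 h × 7 d = 60,270 Wh = 60.27 kWh
LED light strip: 24.7 W × 16 h × 7 d = 2,766 Wh = 2.766 kWh
dehumidifier: 732 W × 5.32 h × 7 d = 27,260 Wh = 27.26 kWh
Total energy = 60.27 + 2.766 + 27.26 = 90.3 kWh
Cost = 90.3 kWh × £0.131 = £11.83 ≈ £12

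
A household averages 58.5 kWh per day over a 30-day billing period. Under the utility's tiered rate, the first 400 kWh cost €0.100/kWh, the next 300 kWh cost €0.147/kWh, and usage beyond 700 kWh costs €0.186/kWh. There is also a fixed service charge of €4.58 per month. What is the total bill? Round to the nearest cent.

€284.91

Usage = 58.5 kWh/day × 30 days = 1755 kWh
First 400 kWh × €0.100 = €40.00
Next 300 kWh × €0.147 = €44.10
Remaining 1055 kWh × €0.186 = €196.23
Energy charge = €280.33; + service €4.58 = €284.91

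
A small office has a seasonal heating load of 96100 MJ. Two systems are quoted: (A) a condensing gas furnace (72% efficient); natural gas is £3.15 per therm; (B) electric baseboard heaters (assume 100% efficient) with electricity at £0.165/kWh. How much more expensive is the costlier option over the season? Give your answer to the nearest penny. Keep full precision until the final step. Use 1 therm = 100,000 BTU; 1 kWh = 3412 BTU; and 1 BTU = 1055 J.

Heat load = 96100 MJ = 96,100,000,000 J / 1055 = 91,090,047 BTU
Gas: input = 91,090,047 / 0.72 = 126,513,955 BTU = 1,265 therm → 1,265 × £3.15 = £3,985.19
Electric: 91,090,047 BTU / 3412 = 26,700 kWh → × £0.165 = £4,405.00
Difference = |£3,985.19 − £4,405.00| = £419.81

£419.81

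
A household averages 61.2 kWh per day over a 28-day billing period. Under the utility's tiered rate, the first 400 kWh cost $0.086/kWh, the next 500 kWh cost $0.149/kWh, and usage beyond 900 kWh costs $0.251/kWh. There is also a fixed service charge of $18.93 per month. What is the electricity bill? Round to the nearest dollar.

Usage = 61.2 kWh/day × 28 days = 1713.6 kWh
First 400 kWh × $0.086 = $34.40
Next 500 kWh × $0.149 = $74.50
Remaining 813.6 kWh × $0.251 = $204.21
Energy charge = $313.11; + service $18.93 = $332.04 ≈ $332

$332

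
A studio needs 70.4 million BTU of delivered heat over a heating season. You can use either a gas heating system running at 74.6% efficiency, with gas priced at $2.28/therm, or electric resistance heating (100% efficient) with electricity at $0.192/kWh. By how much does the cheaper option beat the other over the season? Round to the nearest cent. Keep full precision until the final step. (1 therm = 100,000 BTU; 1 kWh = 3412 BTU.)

Heat load = 70.4 × 10⁶ BTU = 70,400,000 BTU
Gas: input = 70,400,000 / 0.746 = 94,369,973 BTU = 943.7 therm → 943.7 × $2.28 = $2,151.64
Electric: 70,400,000 BTU / 3412 = 20,630 kWh → × $0.192 = $3,961.55
Difference = |$2,151.64 − $3,961.55| = $1,809.91

$1809.91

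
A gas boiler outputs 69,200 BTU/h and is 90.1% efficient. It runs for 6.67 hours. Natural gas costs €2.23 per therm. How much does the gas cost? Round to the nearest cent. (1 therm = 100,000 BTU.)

Heat delivered = 69,200 BTU/h × 6.67 h = 461,564 BTU
Gas input = 461,564 / 0.901 = 512,280 BTU
= 512,280 / 100,000 = 5.123 therm
Cost = 5.123 × €2.23/therm = €11.42

€11.42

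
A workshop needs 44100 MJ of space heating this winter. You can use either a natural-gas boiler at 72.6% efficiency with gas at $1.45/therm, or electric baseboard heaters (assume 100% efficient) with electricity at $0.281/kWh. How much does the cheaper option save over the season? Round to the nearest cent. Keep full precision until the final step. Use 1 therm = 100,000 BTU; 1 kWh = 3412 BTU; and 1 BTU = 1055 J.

Heat load = 44100 MJ = 44,100,000,000 J / 1055 = 41,800,948 BTU
Gas: input = 41,800,948 / 0.726 = 57,577,063 BTU = 575.8 therm → 575.8 × $1.45 = $834.87
Electric: 41,800,948 BTU / 3412 = 12,250 kWh → × $0.281 = $3,442.58
Difference = |$834.87 − $3,442.58| = $2,607.71

$2607.71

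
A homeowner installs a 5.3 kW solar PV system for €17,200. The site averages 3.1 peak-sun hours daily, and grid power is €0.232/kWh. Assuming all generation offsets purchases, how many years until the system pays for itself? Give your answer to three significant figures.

12.4 years

Daily generation = 5.3 kW × 3.1 h = 16.43 kWh
Annual generation = 16.43 × 365 = 5996.9 kWh
Annual savings = 5996.9 × €0.232 = €1,391.29
Payback = €17,200 / €1,391.29 = 12.4 years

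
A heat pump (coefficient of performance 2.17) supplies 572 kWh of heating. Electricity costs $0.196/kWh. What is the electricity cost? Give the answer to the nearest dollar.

Electrical input = 572 kWh / 2.17 = 263.6 kWh
Cost = 263.6 × $0.196/kWh = $51.66 ≈ $52

$52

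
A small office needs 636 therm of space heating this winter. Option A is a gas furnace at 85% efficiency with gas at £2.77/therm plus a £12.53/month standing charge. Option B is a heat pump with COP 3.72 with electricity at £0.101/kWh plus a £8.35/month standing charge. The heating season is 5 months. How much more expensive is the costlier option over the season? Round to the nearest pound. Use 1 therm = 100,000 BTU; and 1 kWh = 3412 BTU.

Heat load = 636 therm × 100,000 = 63,600,000 BTU
Gas: input = 63,600,000 / 0.85 = 74,823,529 BTU = 748.2 therm → 748.2 × £2.77 = £2,072.61; + 5 × £12.53 standing = £2,135.26
Heat pump: 63,600,000 BTU / 3412 = 18,640 kWh heat; / 3.72 = 5,011 kWh in → × £0.101 = £506.09; + 5 × £8.35 standing = £547.84
Difference = |£2,135.26 − £547.84| = £1,587.42 ≈ £1587

£1587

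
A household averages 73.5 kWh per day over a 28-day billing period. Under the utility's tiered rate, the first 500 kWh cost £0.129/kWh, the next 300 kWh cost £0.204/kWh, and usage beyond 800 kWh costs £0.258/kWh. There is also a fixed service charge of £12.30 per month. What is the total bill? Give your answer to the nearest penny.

£462.56

Usage = 73.5 kWh/day × 28 days = 2058 kWh
First 500 kWh × £0.129 = £64.50
Next 300 kWh × £0.204 = £61.20
Remaining 1258 kWh × £0.258 = £324.56
Energy charge = £450.26; + service £12.30 = £462.56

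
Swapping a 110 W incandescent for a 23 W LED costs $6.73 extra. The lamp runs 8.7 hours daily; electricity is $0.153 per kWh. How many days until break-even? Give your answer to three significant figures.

Power saved = 110 − 23 = 87 W
Daily energy saved = 87 W × 8.7 h = 756.9 Wh = 0.7569 kWh
Daily savings = 0.7569 × $0.153 = $0.1158
Payback = $6.73 / $0.1158 per day = 58.11 days

58.1 days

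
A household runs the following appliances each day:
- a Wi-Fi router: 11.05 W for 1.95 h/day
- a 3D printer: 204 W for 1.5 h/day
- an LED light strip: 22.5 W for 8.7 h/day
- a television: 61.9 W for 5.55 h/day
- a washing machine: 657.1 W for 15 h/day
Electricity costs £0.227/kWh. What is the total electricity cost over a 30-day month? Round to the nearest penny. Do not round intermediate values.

Wi-Fi router: 11.05 W × 1.95 h × 30 d = 646 Wh = 0.6464 kWh
3D printer: 204 W × 1.5 h × 30 d = 9,180 Wh = 9.18 kWh
LED light strip: 22.5 W × 8.7 h × 30 d = 5,872 Wh = 5.872 kWh
television: 61.9 W × 5.55 h × 30 d = 10,306 Wh = 10.31 kWh
washing machine: 657.1 W × 15 h × 30 d = 295,695 Wh = 295.7 kWh
Total energy = 0.6464 + 9.18 + 5.872 + 10.31 + 295.7 = 321.7 kWh
Cost = 321.7 kWh × £0.227 = £73.03

£73.03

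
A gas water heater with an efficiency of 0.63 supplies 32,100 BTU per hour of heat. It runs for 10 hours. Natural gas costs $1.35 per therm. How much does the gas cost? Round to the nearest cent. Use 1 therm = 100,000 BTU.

Heat delivered = 32,100 BTU/h × 10 h = 321,000 BTU
Gas input = 321,000 / 0.63 = 509,524 BTU
= 509,524 / 100,000 = 5.095 therm
Cost = 5.095 × $1.35/therm = $6.88

$6.88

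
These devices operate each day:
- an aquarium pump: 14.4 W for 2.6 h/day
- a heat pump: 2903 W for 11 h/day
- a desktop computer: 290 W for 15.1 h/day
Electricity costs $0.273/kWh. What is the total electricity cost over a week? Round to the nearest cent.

aquarium pump: 14.4 W × 2.6 h × 7 d = 262 Wh = 0.2621 kWh
heat pump: 2903 W × 11 h × 7 d = 223,531 Wh = 223.5 kWh
desktop computer: 290 W × 15.1 h × 7 d = 30,653 Wh = 30.65 kWh
Total energy = 0.2621 + 223.5 + 30.65 = 254.4 kWh
Cost = 254.4 kWh × $0.273 = $69.46

$69.46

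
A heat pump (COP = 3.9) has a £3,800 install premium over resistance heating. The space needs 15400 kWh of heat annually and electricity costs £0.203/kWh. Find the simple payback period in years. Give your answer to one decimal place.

Resistance: 15400 kWh × £0.203 = £3,126.20/yr
Heat pump: 15400 / 3.9 = 3949 kWh in → × £0.203 = £801.59/yr
Annual savings = £2,324.61
Payback = £3,800 / £2,324.61 = 1.63 years

1.6 years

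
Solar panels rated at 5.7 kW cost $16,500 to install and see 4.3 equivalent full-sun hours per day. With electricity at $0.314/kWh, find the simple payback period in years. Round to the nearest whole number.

6 years

Daily generation = 5.7 kW × 4.3 h = 24.51 kWh
Annual generation = 24.51 × 365 = 8946.1 kWh
Annual savings = 8946.1 × $0.314 = $2,809.09
Payback = $16,500 / $2,809.09 = 5.87 years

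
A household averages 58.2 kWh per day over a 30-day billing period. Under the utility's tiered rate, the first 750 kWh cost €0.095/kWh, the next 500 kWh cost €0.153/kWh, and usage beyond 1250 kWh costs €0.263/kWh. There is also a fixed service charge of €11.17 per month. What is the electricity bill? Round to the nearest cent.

€289.37

Usage = 58.2 kWh/day × 30 days = 1746 kWh
First 750 kWh × €0.095 = €71.25
Next 500 kWh × €0.153 = €76.50
Remaining 496 kWh × €0.263 = €130.45
Energy charge = €278.20; + service €11.17 = €289.37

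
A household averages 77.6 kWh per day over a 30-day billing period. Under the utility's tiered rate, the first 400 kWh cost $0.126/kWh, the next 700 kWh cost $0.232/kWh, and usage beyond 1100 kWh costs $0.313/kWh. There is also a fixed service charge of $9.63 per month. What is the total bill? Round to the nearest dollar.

Usage = 77.6 kWh/day × 30 days = 2328 kWh
First 400 kWh × $0.126 = $50.40
Next 700 kWh × $0.232 = $162.40
Remaining 1228 kWh × $0.313 = $384.36
Energy charge = $597.16; + service $9.63 = $606.79 ≈ $607

$607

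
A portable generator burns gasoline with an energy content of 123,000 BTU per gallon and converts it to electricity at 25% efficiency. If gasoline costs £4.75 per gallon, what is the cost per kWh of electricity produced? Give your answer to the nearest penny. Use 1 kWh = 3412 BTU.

£0.53

Electrical output per gallon = 123,000 BTU × 0.25 / 3412 BTU/kWh = 9.012 kWh
Cost per kWh = £4.75 / 9.012 kWh = £0.527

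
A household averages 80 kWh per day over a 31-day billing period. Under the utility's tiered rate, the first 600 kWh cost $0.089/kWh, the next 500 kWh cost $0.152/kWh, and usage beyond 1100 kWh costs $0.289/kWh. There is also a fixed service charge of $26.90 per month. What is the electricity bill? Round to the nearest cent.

$555.12

Usage = 80 kWh/day × 31 days = 2480 kWh
First 600 kWh × $0.089 = $53.40
Next 500 kWh × $0.152 = $76.00
Remaining 1380 kWh × $0.289 = $398.82
Energy charge = $528.22; + service $26.90 = $555.12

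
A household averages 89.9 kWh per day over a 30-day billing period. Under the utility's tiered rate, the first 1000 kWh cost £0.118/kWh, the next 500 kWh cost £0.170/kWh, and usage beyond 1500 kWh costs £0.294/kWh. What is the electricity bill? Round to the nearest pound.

Usage = 89.9 kWh/day × 30 days = 2697 kWh
First 1000 kWh × £0.118 = £118.00
Next 500 kWh × £0.170 = £85.00
Remaining 1197 kWh × £0.294 = £351.92
Total = £554.92 ≈ £555

£555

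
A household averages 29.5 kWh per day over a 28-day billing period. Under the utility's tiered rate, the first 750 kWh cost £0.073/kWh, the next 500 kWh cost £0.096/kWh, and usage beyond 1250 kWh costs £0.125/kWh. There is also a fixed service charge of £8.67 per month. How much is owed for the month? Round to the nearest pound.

Usage = 29.5 kWh/day × 28 days = 826 kWh
First 750 kWh × £0.073 = £54.75
Next 76 kWh × £0.096 = £7.30
Remaining tier: 0 kWh (not reached)
Energy charge = £62.05; + service £8.67 = £70.72 ≈ £71

£71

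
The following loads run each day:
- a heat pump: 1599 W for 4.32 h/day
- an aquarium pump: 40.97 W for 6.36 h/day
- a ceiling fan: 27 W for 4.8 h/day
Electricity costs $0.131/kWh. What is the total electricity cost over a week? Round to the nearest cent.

$6.69

heat pump: 1599 W × 4.32 h × 7 d = 48,354 Wh = 48.35 kWh
aquarium pump: 40.97 W × 6.36 h × 7 d = 1,824 Wh = 1.824 kWh
ceiling fan: 27 W × 4.8 h × 7 d = 907 Wh = 0.9072 kWh
Total energy = 48.35 + 1.824 + 0.9072 = 51.08 kWh
Cost = 51.08 kWh × $0.131 = $6.69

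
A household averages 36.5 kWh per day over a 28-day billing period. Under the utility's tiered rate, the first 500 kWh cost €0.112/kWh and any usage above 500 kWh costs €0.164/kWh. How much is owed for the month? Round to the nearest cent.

Usage = 36.5 kWh/day × 28 days = 1022 kWh
First 500 kWh × €0.112 = €56.00
Remaining 522 kWh × €0.164 = €85.61
Total = €141.61

€141.61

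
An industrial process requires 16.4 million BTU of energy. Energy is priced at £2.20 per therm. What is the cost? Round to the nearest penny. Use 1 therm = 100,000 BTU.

£360.80

16.4 million BTU × (10 therm/million BTU) = 164 therm
Cost = 164 therm × £2.20/therm = £360.80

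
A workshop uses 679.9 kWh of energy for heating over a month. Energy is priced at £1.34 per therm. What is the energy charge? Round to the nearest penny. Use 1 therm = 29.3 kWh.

£31.09

679.9 kWh × (0.03413 therm/kWh) = 23.2 therm
Cost = 23.2 therm × £1.34/therm = £31.09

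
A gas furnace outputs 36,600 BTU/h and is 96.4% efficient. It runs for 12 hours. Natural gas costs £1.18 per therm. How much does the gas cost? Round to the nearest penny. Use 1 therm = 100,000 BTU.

£5.38

Heat delivered = 36,600 BTU/h × 12 h = 439,200 BTU
Gas input = 439,200 / 0.964 = 455,602 BTU
= 455,602 / 100,000 = 4.556 therm
Cost = 4.556 × £1.18/therm = £5.38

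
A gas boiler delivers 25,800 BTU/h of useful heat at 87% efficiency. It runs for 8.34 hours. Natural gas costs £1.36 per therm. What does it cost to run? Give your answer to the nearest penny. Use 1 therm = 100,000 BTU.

Heat delivered = 25,800 BTU/h × 8.34 h = 215,172 BTU
Gas input = 215,172 / 0.87 = 247,324 BTU
= 247,324 / 100,000 = 2.473 therm
Cost = 2.473 × £1.36/therm = £3.36

£3.36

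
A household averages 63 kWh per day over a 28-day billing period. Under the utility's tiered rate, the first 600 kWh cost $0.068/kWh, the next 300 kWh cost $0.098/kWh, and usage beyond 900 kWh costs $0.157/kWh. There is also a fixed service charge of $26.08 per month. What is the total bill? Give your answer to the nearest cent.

Usage = 63 kWh/day × 28 days = 1764 kWh
First 600 kWh × $0.068 = $40.80
Next 300 kWh × $0.098 = $29.40
Remaining 864 kWh × $0.157 = $135.65
Energy charge = $205.85; + service $26.08 = $231.93

$231.93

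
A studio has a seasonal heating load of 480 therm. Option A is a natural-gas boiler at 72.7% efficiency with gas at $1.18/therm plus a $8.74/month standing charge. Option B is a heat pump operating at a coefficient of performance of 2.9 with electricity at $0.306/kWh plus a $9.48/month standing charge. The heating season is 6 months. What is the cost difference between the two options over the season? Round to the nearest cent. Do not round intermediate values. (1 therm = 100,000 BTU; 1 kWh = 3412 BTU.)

$709.76

Heat load = 480 therm × 100,000 = 48,000,000 BTU
Gas: input = 48,000,000 / 0.727 = 66,024,759 BTU = 660.2 therm → 660.2 × $1.18 = $779.09; + 6 × $8.74 standing = $831.53
Heat pump: 48,000,000 BTU / 3412 = 14,070 kWh heat; / 2.9 = 4,851 kWh in → × $0.306 = $1,484.42; + 6 × $9.48 standing = $1,541.30
Difference = |$831.53 − $1,541.30| = $709.76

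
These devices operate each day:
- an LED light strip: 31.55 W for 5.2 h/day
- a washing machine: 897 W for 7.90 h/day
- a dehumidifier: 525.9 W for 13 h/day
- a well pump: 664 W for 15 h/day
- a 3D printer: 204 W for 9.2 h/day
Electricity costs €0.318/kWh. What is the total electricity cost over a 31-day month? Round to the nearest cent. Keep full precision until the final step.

€255.56

LED light strip: 31.55 W × 5.2 h × 31 d = 5,086 Wh = 5.086 kWh
washing machine: 897 W × 7.90 h × 31 d = 219,675 Wh = 219.7 kWh
dehumidifier: 525.9 W × 13 h × 31 d = 211,938 Wh = 211.9 kWh
well pump: 664 W × 15 h × 31 d = 308,760 Wh = 308.8 kWh
3D printer: 204 W × 9.2 h × 31 d = 58,181 Wh = 58.18 kWh
Total energy = 5.086 + 219.7 + 211.9 + 308.8 + 58.18 = 803.6 kWh
Cost = 803.6 kWh × €0.318 = €255.56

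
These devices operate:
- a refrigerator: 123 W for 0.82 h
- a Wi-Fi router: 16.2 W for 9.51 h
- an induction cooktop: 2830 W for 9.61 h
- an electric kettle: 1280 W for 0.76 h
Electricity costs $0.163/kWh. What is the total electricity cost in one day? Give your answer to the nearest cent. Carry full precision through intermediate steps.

refrigerator: 123 W × 0.82 h = 101 Wh = 0.1009 kWh
Wi-Fi router: 16.2 W × 9.51 h = 154 Wh = 0.1541 kWh
induction cooktop: 2830 W × 9.61 h = 27,196 Wh = 27.2 kWh
electric kettle: 1280 W × 0.76 h = 973 Wh = 0.9728 kWh
Total energy = 0.1009 + 0.1541 + 27.2 + 0.9728 = 28.42 kWh
Cost = 28.42 kWh × $0.163 = $4.63

$4.63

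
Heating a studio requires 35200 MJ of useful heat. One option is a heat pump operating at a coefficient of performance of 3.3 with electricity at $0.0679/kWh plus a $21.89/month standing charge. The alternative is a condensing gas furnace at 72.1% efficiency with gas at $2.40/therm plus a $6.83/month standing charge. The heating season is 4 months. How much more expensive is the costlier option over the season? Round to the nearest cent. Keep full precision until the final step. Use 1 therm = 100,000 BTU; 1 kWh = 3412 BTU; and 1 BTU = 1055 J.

Heat load = 35200 MJ = 35,200,000,000 J / 1055 = 33,364,929 BTU
Gas: input = 33,364,929 / 0.721 = 46,275,907 BTU = 462.8 therm → 462.8 × $2.40 = $1,110.62; + 4 × $6.83 standing = $1,137.94
Heat pump: 33,364,929 BTU / 3412 = 9,779 kWh heat; / 3.3 = 2,963 kWh in → × $0.0679 = $201.20; + 4 × $21.89 standing = $288.76
Difference = |$1,137.94 − $288.76| = $849.18

$849.18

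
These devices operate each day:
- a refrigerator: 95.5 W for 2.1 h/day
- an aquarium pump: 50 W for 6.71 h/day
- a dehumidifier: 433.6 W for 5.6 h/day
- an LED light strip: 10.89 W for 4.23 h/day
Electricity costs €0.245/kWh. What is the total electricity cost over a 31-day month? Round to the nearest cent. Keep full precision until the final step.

€22.86

refrigerator: 95.5 W × 2.1 h × 31 d = 6,217 Wh = 6.217 kWh
aquarium pump: 50 W × 6.71 h × 31 d = 10,400 Wh = 10.4 kWh
dehumidifier: 433.6 W × 5.6 h × 31 d = 75,273 Wh = 75.27 kWh
LED light strip: 10.89 W × 4.23 h × 31 d = 1,428 Wh = 1.428 kWh
Total energy = 6.217 + 10.4 + 75.27 + 1.428 = 93.32 kWh
Cost = 93.32 kWh × €0.245 = €22.86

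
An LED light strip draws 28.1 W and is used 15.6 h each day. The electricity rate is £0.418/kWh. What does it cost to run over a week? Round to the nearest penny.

Energy = 28.1 W × 15.6 h/day × 7 days = 3,069 Wh = 3.069 kWh
Cost = 3.069 kWh × £0.418/kWh = £1.28

£1.28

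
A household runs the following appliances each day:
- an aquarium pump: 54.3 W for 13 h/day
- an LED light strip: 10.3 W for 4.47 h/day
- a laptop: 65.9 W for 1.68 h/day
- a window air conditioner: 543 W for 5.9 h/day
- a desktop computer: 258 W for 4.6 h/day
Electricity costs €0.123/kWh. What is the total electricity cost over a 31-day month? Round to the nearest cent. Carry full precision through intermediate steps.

aquarium pump: 54.3 W × 13 h × 31 d = 21,883 Wh = 21.88 kWh
LED light strip: 10.3 W × 4.47 h × 31 d = 1,427 Wh = 1.427 kWh
laptop: 65.9 W × 1.68 h × 31 d = 3,432 Wh = 3.432 kWh
window air conditioner: 543 W × 5.9 h × 31 d = 99,315 Wh = 99.31 kWh
desktop computer: 258 W × 4.6 h × 31 d = 36,791 Wh = 36.79 kWh
Total energy = 21.88 + 1.427 + 3.432 + 99.31 + 36.79 = 162.8 kWh
Cost = 162.8 kWh × €0.123 = €20.03

€20.03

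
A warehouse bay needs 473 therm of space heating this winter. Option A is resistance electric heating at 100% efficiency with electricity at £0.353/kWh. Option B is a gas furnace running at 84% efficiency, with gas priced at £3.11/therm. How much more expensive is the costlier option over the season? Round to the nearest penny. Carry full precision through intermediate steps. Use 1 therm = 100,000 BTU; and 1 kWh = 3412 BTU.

Heat load = 473 therm × 100,000 = 47,300,000 BTU
Gas: input = 47,300,000 / 0.84 = 56,309,524 BTU = 563.1 therm → 563.1 × £3.11 = £1,751.23
Electric: 47,300,000 BTU / 3412 = 13,860 kWh → × £0.353 = £4,893.58
Difference = |£1,751.23 − £4,893.58| = £3,142.36

£3142.36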